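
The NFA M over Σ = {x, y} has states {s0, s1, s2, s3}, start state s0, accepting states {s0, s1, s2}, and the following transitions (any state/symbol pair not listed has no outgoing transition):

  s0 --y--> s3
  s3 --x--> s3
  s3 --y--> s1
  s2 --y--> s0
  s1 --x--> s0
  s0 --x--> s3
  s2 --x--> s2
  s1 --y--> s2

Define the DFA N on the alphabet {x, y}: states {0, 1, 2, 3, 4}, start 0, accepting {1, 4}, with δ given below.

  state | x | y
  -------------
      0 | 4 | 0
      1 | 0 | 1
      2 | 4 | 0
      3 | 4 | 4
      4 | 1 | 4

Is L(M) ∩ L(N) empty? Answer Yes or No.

The string xy is accepted by both M and N.
Hence L(M) ∩ L(N) ≠ ∅.

No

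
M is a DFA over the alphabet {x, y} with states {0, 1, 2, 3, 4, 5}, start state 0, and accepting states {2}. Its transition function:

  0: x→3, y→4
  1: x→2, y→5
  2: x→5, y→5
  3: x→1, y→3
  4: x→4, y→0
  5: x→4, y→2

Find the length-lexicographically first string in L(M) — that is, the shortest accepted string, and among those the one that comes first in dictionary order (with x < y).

A breadth-first search from 0 reaches an accepting state first via the path 0 → 3 → 1 → 2 on input xxx.
No string of length < 3 is accepted (BFS exhausts all shorter strings without reaching an accepting state), and xxx is the lexicographically least accepting string of length 3.

xxx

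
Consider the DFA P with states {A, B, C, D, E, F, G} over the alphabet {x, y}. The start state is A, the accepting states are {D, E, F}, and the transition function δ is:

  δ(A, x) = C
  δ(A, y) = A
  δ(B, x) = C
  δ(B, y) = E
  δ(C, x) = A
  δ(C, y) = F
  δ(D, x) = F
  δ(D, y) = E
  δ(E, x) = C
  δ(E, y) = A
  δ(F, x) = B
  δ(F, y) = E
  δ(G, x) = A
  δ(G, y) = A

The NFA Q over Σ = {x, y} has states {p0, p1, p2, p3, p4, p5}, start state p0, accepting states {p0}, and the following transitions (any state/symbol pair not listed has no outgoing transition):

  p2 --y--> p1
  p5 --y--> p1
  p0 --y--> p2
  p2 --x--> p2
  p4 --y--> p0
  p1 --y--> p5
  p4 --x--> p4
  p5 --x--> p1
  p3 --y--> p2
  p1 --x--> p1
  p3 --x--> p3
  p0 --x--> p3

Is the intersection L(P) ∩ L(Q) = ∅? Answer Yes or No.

Yes

Exploring the product automaton P × Q from the start pair (A, p0), following both machines on each input symbol, reaches 15 state pairs: (A, p0), (C, p3), (A, p2), (A, p3), (F, p2), (C, p2), (A, p1), (B, p2), (E, p1), (F, p1), (C, p1), (A, p5), (B, p1), (E, p5), (F, p5).
P accepts in {D, E, F} and Q accepts in {p0}; no reachable pair has both components accepting, so no string drives both machines to acceptance simultaneously and L(P) ∩ L(Q) = ∅.
So no string is accepted by both, and the intersection is empty.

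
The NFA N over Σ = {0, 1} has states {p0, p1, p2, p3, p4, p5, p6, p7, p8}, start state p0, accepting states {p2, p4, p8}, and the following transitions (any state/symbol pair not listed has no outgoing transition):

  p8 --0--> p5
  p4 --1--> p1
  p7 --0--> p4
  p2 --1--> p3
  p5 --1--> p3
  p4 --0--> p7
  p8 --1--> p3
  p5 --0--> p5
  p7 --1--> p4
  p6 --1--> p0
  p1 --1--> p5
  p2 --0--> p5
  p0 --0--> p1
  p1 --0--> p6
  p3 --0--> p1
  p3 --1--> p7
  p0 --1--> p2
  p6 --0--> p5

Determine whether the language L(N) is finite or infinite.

State p1 is reachable from the start and can reach an accepting state, and it lies on the cycle p1 → p5 → p3 → p1.
Traversing that cycle any number of times yields accepted strings of unbounded length, so the language is infinite.

infinite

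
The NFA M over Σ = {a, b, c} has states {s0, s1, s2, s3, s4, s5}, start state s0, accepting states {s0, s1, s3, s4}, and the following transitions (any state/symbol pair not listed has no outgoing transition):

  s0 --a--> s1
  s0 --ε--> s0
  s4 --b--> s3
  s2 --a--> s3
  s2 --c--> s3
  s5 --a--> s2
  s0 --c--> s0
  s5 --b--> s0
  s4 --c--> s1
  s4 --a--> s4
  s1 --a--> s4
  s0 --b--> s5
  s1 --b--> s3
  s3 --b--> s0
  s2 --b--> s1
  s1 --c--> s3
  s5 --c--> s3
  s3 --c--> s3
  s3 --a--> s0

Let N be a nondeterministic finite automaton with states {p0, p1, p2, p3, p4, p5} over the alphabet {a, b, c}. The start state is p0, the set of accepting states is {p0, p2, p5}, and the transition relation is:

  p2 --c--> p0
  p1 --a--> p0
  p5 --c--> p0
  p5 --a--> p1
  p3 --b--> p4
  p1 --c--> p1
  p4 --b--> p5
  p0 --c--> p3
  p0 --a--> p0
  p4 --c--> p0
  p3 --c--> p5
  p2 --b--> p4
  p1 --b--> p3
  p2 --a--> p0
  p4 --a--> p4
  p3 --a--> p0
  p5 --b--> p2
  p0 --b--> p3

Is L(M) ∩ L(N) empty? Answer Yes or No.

No

The empty string ε is accepted by both M and N.
Hence L(M) ∩ L(N) ≠ ∅.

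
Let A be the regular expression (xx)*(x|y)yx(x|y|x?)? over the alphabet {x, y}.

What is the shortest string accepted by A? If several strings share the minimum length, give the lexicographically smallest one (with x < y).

By inspection of the expression, no string of length less than 3 matches, and xyx is the lexicographically first match of length 3.

xyx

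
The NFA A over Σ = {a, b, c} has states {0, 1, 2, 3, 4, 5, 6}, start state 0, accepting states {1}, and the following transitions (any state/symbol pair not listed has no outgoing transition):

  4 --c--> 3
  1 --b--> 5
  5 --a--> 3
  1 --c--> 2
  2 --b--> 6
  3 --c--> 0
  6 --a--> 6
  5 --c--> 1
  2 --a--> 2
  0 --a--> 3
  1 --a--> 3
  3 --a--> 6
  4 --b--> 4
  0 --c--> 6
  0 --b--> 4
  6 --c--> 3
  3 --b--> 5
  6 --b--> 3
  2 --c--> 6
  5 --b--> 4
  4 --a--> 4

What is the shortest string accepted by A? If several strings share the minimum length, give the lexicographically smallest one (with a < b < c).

A breadth-first search from 0 reaches an accepting state first via the path 0 → 3 → 5 → 1 on input abc.
No string of length < 3 is accepted (BFS exhausts all shorter strings without reaching an accepting state), and abc is the lexicographically least accepting string of length 3.

abc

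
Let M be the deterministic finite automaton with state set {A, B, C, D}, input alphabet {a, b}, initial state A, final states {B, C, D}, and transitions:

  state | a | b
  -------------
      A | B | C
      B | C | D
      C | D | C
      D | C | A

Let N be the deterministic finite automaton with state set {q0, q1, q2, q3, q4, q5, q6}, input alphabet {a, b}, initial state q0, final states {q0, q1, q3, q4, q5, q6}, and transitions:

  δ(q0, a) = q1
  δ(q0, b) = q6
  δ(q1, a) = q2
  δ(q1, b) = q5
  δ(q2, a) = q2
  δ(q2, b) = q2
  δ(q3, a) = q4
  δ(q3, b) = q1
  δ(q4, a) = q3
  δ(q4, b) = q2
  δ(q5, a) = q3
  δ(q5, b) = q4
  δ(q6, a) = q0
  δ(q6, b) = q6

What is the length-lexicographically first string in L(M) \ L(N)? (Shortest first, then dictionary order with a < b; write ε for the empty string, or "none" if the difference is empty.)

The string aa is accepted by M but not by N.
No shorter string lies in the difference, and aa is the lexicographically first length-2 string in L(M) \ L(N).

aa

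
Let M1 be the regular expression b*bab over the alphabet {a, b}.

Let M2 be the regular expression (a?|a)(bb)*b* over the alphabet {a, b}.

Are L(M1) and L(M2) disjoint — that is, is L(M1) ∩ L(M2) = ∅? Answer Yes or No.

Yes

Converting the expression M1 to a DFA (subset construction, then merging equivalent states) gives the minimal DFA with states {r0, r1, r2, r3, r4}, start state r0, accepting states {r4} and transitions r0: a→r1, b→r2; r1: a→r1, b→r1; r2: a→r3, b→r2; r3: a→r1, b→r4; r4: a→r1, b→r1.
Converting the expression M2 to a DFA (subset construction, then merging equivalent states) gives the minimal DFA with states {t0, t1, t2}, start state t0, accepting states {t0, t1} and transitions t0: a→t1, b→t1; t1: a→t2, b→t1; t2: a→t2, b→t2.
Exploring the product automaton M1 × M2 from the start pair (r0, t0), following both machines on each input symbol, reaches 6 state pairs: (r0, t0), (r1, t1), (r2, t1), (r1, t2), (r3, t2), (r4, t2).
M1 accepts in {r4} and M2 accepts in {t0, t1}; no reachable pair has both components accepting, so no string drives both machines to acceptance simultaneously and L(M1) ∩ L(M2) = ∅.
So no string is accepted by both, and the intersection is empty.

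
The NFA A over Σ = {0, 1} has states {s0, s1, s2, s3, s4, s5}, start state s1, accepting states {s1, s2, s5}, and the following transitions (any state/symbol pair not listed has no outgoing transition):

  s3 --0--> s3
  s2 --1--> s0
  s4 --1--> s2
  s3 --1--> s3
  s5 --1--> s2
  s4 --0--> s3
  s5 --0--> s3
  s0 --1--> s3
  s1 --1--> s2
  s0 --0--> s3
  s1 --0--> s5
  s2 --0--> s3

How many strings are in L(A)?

4

The useful subgraph on states {s1, s2, s5} is acyclic, so L(A) is finite; the longest accepting path visits 3 useful states, giving maximum string length 2.
Counting accepting paths from s1 by length: 1 of length 0, 2 of length 1, 1 of length 2. Total 4.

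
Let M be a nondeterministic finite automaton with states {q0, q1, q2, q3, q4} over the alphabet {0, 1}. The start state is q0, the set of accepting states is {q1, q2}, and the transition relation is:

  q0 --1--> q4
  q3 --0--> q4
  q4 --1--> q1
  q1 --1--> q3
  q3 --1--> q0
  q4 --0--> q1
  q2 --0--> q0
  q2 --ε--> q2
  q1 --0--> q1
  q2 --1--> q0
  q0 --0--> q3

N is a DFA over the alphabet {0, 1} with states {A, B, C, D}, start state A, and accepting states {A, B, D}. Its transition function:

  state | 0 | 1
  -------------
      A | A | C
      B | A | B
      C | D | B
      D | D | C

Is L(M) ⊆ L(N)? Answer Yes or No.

The string 001 is in L(M) but not in L(N).
So L(M) ⊄ L(N).

No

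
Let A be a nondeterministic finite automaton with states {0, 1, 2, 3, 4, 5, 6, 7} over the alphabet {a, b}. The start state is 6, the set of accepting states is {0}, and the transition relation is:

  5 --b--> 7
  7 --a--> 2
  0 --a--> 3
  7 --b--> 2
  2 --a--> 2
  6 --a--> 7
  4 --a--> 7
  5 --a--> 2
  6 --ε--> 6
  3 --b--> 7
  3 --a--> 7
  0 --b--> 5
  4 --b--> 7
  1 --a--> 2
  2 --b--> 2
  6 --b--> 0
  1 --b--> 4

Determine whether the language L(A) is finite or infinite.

finite

The useful states (reachable from 6 and able to reach an accepting state) are {0, 6}.
Restricted to these states the transition graph has no cycle, so every accepting path has bounded length and L is finite.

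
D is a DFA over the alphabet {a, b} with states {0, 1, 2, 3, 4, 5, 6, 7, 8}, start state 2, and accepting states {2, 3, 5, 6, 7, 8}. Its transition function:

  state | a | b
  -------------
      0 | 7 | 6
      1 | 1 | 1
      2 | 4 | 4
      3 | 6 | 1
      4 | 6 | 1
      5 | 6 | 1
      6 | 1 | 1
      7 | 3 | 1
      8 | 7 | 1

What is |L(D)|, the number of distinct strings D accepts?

3

The useful subgraph on states {2, 4, 6} is acyclic, so L(D) is finite; the longest accepting path visits 3 useful states, giving maximum string length 2.
Counting accepting paths from 2 by length: 1 of length 0, 2 of length 2. Total 3.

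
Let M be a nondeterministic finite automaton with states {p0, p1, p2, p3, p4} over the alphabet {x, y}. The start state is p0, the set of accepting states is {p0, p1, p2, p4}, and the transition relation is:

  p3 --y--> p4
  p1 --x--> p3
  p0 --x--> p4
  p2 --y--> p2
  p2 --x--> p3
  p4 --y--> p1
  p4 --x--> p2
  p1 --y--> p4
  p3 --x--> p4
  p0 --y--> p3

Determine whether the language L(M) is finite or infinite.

State p3 is reachable from the start and can reach an accepting state, and it lies on the cycle p3 → p4 → p1 → p3.
Traversing that cycle any number of times yields accepted strings of unbounded length, so the language is infinite.

infinite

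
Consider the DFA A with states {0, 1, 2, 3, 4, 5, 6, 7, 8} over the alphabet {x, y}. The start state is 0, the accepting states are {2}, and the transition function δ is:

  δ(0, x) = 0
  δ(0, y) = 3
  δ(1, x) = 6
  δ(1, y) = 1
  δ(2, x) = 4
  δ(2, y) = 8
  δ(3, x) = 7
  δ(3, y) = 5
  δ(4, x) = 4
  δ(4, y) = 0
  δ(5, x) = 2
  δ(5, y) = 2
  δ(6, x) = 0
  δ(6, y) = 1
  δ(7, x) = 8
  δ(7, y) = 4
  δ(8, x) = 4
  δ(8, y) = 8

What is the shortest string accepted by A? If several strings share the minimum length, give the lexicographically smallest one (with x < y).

yyx

A breadth-first search from 0 reaches an accepting state first via the path 0 → 3 → 5 → 2 on input yyx.
No string of length < 3 is accepted (BFS exhausts all shorter strings without reaching an accepting state), and yyx is the lexicographically least accepting string of length 3.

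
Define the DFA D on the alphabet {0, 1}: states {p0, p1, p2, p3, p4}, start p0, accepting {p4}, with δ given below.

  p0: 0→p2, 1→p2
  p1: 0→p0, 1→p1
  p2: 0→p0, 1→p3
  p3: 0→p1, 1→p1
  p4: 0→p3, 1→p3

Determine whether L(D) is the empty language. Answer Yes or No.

The states reachable from the start state are {p0, p1, p2, p3}.
None of the accepting states {p4} is reachable, so no string is accepted and L(D) = ∅.

Yes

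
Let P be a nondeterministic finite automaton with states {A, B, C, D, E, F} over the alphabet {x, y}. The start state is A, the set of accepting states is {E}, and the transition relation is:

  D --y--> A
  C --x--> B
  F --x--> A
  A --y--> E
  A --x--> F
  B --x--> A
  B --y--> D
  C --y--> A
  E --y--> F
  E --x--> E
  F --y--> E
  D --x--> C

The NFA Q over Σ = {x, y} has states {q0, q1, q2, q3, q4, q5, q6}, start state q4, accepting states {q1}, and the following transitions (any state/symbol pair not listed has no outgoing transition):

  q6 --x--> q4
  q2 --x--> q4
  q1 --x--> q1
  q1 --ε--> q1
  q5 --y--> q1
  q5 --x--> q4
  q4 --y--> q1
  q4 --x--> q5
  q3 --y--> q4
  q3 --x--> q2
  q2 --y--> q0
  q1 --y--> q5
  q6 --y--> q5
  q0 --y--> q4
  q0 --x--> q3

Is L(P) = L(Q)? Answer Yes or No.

Exploring the product automaton P × Q from the start pair (A, q4), following both machines on each input symbol, reaches 3 state pairs: (A, q4), (F, q5), (E, q1).
P accepts in {E} and Q accepts in {q1}. In every reachable pair the two components are either both accepting — (E, q1) — or both non-accepting, so no string is accepted by exactly one of the machines: L(P) \ L(Q) and L(Q) \ L(P) are both empty.
Hence every string is accepted by P iff it is accepted by Q, and the two languages coincide.

Yes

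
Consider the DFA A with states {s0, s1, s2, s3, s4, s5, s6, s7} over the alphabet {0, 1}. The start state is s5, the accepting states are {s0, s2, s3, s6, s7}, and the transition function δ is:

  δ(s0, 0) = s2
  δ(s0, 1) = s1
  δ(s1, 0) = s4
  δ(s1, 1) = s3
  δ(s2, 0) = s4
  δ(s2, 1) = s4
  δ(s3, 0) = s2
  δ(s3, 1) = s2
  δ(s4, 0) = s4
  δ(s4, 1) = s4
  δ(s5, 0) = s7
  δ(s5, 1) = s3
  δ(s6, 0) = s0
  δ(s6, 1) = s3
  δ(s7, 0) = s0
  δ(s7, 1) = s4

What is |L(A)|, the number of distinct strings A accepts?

9

The useful subgraph on states {s0, s1, s2, s3, s5, s7} is acyclic, so L(A) is finite; the longest accepting path visits 6 useful states, giving maximum string length 5.
Counting accepting paths from s5 by length: 2 of length 1, 3 of length 2, 1 of length 3, 1 of length 4, 2 of length 5. Total 9.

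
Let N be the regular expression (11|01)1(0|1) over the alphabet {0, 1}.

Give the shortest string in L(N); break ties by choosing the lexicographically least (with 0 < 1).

By inspection of the expression, no string of length less than 4 matches, and 0110 is the lexicographically first match of length 4.

0110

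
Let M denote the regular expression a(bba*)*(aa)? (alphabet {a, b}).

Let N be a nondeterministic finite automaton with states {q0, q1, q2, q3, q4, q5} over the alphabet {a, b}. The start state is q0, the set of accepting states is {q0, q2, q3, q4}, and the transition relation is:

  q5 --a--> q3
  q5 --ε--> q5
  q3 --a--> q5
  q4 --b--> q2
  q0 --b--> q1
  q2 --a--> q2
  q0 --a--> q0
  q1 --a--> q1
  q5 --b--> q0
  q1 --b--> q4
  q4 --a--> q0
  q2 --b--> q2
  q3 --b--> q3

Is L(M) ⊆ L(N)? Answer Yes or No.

Yes

Converting the expression M to a DFA (subset construction, then merging equivalent states) gives the minimal DFA with states {m0, m1, m2, m3, m4, m5, m6}, start state m0, accepting states {m1, m5, m6} and transitions m0: a→m1, b→m2; m1: a→m3, b→m4; m2: a→m2, b→m2; m3: a→m5, b→m2; m4: a→m2, b→m6; m5: a→m2, b→m2; m6: a→m6, b→m4.
Exploring the product automaton M × N from the start pair (m0, q0), following both machines on each input symbol, reaches 13 state pairs: (m0, q0), (m1, q0), (m2, q1), (m3, q0), (m4, q1), (m2, q4), (m5, q0), (m6, q4), (m2, q0), (m2, q2), (m6, q0), (m4, q2), (m6, q2).
M accepts in {m1, m5, m6} and N accepts in {q0, q2, q3, q4}. The reachable pairs whose M-component is accepting are (m1, q0), (m5, q0), (m6, q4), (m6, q0), (m6, q2); in each of them the N-component is accepting too, so the product for L(M) \ L(N) (M-component accepting, N-component rejecting) has no reachable accepting pair and the difference is empty.
Hence every string in L(M) is also in L(N).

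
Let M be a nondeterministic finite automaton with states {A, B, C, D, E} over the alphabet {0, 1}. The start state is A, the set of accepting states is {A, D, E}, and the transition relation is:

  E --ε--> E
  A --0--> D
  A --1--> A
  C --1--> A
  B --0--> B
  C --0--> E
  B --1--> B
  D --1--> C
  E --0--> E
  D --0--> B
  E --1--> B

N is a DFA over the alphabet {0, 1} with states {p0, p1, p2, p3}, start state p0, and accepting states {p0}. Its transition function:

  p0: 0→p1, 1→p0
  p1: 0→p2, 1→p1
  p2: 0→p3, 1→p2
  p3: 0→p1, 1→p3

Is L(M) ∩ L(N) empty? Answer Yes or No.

No

The empty string ε is accepted by both M and N.
Hence L(M) ∩ L(N) ≠ ∅.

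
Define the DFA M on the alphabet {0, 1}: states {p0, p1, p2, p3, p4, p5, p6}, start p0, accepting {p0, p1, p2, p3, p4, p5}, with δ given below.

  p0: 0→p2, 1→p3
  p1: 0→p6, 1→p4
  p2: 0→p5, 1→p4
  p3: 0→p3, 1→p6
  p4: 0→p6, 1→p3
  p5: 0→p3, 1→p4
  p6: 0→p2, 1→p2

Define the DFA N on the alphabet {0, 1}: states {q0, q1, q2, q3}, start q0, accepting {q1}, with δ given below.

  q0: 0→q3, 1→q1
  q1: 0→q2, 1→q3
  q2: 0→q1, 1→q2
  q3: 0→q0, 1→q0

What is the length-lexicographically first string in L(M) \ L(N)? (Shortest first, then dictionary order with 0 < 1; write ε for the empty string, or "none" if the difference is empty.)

ε

The empty string ε is accepted by M but not by N.
Since ε is the unique shortest string, it is the required witness.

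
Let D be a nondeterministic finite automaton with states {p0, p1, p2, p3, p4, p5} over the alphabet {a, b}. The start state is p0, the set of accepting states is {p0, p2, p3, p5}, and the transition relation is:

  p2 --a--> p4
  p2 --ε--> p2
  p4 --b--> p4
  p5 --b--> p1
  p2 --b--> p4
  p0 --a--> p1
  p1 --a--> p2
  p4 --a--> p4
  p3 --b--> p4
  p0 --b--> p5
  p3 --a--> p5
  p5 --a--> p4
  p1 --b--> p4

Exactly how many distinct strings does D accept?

4

The useful subgraph on states {p0, p1, p2, p5} is acyclic, so L(D) is finite; the longest accepting path visits 4 useful states, giving maximum string length 3.
Counting accepting paths from p0 by length: 1 of length 0, 1 of length 1, 1 of length 2, 1 of length 3. Total 4.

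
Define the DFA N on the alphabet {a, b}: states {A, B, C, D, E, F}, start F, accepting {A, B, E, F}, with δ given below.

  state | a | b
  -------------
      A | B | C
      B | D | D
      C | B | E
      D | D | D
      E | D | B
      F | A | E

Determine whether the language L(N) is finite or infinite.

finite

The useful states (reachable from F and able to reach an accepting state) are {A, B, C, E, F}.
Restricted to these states the transition graph has no cycle, so every accepting path has bounded length and L is finite.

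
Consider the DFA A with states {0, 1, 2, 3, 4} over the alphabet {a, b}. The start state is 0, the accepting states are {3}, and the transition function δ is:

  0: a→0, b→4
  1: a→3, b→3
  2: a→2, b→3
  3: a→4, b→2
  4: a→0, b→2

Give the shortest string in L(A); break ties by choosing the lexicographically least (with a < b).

A breadth-first search from 0 reaches an accepting state first via the path 0 → 4 → 2 → 3 on input bbb.
No string of length < 3 is accepted (BFS exhausts all shorter strings without reaching an accepting state), and bbb is the lexicographically least accepting string of length 3.

bbb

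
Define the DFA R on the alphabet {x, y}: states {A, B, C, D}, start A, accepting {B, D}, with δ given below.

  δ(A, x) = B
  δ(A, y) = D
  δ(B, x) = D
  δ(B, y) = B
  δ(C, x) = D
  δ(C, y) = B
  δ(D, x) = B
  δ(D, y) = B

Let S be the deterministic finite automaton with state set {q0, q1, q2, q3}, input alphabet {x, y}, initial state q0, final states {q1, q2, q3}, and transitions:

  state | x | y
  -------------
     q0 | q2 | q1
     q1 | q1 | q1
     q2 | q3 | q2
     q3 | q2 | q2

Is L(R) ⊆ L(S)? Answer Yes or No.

Exploring the product automaton R × S from the start pair (A, q0), following both machines on each input symbol, reaches 5 state pairs: (A, q0), (B, q2), (D, q1), (D, q3), (B, q1).
R accepts in {B, D} and S accepts in {q1, q2, q3}. The reachable pairs whose R-component is accepting are (B, q2), (D, q1), (D, q3), (B, q1); in each of them the S-component is accepting too, so the product for L(R) \ L(S) (R-component accepting, S-component rejecting) has no reachable accepting pair and the difference is empty.
Hence every string in L(R) is also in L(S).

Yes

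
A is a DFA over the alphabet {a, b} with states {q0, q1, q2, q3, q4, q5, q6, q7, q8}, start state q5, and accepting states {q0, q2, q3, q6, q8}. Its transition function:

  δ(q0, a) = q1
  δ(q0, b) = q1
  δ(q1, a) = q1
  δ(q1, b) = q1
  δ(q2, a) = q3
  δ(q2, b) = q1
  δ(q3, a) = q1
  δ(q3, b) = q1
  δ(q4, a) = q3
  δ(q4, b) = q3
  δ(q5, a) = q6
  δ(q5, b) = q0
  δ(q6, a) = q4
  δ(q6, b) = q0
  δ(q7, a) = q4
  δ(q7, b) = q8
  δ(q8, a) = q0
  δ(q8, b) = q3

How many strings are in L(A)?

5

The useful subgraph on states {q0, q3, q4, q5, q6} is acyclic, so L(A) is finite; the longest accepting path visits 4 useful states, giving maximum string length 3.
Counting accepting paths from q5 by length: 2 of length 1, 1 of length 2, 2 of length 3. Total 5.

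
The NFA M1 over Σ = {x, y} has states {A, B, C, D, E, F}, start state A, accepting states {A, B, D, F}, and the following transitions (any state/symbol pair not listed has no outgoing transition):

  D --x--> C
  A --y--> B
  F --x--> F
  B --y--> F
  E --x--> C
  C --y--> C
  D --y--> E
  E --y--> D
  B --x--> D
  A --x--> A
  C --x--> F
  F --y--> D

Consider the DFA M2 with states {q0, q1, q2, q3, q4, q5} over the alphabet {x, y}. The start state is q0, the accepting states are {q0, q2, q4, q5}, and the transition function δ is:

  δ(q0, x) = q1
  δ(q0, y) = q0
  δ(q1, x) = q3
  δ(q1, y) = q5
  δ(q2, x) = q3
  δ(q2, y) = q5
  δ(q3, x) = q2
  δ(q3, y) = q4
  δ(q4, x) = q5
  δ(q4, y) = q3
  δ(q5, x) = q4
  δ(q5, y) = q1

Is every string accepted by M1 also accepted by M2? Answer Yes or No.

No

The string x is in L(M1) but not in L(M2).
So L(M1) ⊄ L(M2).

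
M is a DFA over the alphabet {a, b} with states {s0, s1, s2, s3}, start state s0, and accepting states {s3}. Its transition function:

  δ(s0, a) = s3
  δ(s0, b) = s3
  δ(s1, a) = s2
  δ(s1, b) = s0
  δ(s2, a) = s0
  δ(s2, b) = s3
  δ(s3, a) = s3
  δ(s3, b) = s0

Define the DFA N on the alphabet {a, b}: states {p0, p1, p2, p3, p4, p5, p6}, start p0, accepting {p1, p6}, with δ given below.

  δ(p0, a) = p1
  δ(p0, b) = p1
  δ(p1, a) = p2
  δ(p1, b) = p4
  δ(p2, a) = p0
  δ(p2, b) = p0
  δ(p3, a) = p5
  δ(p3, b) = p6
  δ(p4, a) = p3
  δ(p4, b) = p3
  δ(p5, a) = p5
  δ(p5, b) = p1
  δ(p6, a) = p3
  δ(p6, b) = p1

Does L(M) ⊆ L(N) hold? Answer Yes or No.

The string aa is in L(M) but not in L(N).
So L(M) ⊄ L(N).

No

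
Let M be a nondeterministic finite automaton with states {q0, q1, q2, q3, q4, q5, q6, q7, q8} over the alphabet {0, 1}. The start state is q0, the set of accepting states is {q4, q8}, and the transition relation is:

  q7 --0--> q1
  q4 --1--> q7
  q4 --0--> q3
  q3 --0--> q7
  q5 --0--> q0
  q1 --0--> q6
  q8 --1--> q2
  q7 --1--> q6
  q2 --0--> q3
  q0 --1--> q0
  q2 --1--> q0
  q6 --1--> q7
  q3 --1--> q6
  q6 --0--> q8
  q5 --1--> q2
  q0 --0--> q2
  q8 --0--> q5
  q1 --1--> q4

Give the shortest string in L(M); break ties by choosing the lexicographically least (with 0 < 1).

A breadth-first search from q0 reaches an accepting state first via the path q0 → q2 → q3 → q6 → q8 on input 0010.
No string of length < 4 is accepted (BFS exhausts all shorter strings without reaching an accepting state), and 0010 is the lexicographically least accepting string of length 4.

0010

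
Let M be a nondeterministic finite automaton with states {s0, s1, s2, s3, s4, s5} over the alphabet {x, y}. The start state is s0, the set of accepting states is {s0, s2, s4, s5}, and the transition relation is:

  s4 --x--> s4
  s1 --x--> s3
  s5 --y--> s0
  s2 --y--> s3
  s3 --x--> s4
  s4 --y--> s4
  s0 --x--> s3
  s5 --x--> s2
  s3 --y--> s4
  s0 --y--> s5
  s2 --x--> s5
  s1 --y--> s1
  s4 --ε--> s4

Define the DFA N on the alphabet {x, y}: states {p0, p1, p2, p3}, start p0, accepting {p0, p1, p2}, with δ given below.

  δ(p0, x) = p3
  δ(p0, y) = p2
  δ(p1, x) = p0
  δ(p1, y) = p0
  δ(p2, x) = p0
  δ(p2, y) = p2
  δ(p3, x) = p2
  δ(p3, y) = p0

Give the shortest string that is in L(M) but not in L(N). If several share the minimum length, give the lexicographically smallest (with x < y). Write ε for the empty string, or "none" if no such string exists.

The string xyx is accepted by M but not by N.
No shorter string lies in the difference, and xyx is the lexicographically first length-3 string in L(M) \ L(N).

xyx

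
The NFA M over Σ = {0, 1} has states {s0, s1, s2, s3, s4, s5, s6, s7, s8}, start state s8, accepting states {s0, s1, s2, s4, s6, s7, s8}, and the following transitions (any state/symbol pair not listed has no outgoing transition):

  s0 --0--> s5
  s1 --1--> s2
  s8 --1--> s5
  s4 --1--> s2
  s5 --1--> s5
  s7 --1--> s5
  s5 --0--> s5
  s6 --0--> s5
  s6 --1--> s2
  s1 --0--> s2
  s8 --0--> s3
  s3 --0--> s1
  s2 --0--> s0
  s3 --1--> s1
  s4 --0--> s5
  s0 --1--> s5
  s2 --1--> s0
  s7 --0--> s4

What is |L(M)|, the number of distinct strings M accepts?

The useful subgraph on states {s0, s1, s2, s3, s8} is acyclic, so L(M) is finite; the longest accepting path visits 5 useful states, giving maximum string length 4.
Counting accepting paths from s8 by length: 1 of length 0, 2 of length 2, 4 of length 3, 8 of length 4. Total 15.

15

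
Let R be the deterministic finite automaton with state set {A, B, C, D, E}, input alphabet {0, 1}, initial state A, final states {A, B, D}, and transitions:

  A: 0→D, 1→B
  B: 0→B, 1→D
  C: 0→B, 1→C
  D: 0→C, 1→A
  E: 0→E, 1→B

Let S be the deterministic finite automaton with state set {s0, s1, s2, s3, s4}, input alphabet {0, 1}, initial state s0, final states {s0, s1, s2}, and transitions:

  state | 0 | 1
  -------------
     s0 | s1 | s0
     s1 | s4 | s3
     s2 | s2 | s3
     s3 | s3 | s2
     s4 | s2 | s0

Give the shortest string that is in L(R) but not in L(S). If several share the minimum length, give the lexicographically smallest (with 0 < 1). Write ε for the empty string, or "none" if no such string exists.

01

The string 01 is accepted by R but not by S.
No shorter string lies in the difference, and 01 is the lexicographically first length-2 string in L(R) \ L(S).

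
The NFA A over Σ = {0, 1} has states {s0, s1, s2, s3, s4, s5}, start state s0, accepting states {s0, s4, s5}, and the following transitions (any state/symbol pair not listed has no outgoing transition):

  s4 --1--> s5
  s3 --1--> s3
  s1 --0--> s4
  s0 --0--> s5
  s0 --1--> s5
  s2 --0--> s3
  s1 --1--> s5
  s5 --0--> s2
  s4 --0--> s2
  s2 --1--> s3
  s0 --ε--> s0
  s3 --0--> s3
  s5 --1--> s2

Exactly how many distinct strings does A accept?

3

The useful subgraph on states {s0, s5} is acyclic, so L(A) is finite; the longest accepting path visits 2 useful states, giving maximum string length 1.
Counting accepting paths from s0 by length: 1 of length 0, 2 of length 1. Total 3.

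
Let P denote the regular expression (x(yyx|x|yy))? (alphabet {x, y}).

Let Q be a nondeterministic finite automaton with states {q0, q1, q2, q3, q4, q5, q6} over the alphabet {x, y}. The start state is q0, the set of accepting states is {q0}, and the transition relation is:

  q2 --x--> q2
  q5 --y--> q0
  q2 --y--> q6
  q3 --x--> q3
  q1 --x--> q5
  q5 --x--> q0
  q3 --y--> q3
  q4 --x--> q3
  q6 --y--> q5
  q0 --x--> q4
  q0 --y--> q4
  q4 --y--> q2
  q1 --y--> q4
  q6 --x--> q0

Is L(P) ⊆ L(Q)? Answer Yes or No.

No

The string xx is in L(P) but not in L(Q).
So L(P) ⊄ L(Q).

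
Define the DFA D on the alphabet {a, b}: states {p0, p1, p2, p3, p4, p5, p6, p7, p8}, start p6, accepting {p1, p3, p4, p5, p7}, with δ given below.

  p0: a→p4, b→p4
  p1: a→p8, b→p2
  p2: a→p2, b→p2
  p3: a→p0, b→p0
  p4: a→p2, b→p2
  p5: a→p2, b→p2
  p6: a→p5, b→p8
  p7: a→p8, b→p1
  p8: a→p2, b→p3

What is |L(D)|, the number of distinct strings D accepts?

6

The useful subgraph on states {p0, p3, p4, p5, p6, p8} is acyclic, so L(D) is finite; the longest accepting path visits 5 useful states, giving maximum string length 4.
Counting accepting paths from p6 by length: 1 of length 1, 1 of length 2, 4 of length 4. Total 6.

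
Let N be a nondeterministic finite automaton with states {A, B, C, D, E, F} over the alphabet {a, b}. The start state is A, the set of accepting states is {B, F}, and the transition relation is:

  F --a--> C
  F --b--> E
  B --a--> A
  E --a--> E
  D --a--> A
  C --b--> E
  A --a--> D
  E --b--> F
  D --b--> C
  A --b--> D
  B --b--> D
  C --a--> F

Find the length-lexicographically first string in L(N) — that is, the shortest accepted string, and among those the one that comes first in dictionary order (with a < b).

A breadth-first search from A reaches an accepting state first via the path A → D → C → F on input aba.
No string of length < 3 is accepted (BFS exhausts all shorter strings without reaching an accepting state), and aba is the lexicographically least accepting string of length 3.

aba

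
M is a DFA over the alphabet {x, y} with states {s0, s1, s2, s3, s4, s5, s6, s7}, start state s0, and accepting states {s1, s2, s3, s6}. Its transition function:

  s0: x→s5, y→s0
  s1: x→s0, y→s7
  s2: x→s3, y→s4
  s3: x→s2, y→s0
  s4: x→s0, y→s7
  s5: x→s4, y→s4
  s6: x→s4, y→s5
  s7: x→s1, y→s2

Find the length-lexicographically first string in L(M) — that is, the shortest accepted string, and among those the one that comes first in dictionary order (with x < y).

A breadth-first search from s0 reaches an accepting state first via the path s0 → s5 → s4 → s7 → s1 on input xxyx.
No string of length < 4 is accepted (BFS exhausts all shorter strings without reaching an accepting state), and xxyx is the lexicographically least accepting string of length 4.

xxyx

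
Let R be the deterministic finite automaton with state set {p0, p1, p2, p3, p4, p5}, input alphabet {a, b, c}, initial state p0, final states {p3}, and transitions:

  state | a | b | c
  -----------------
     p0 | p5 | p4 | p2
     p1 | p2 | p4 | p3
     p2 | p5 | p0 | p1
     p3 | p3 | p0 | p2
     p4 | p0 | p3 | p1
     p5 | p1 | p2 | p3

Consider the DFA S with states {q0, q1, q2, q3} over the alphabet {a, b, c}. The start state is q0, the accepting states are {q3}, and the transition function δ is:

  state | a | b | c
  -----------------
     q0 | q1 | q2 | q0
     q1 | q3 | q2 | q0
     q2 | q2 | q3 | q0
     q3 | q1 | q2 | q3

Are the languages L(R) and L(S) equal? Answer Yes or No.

No

The string ac is accepted by R but rejected by S.
So L(R) ≠ L(S).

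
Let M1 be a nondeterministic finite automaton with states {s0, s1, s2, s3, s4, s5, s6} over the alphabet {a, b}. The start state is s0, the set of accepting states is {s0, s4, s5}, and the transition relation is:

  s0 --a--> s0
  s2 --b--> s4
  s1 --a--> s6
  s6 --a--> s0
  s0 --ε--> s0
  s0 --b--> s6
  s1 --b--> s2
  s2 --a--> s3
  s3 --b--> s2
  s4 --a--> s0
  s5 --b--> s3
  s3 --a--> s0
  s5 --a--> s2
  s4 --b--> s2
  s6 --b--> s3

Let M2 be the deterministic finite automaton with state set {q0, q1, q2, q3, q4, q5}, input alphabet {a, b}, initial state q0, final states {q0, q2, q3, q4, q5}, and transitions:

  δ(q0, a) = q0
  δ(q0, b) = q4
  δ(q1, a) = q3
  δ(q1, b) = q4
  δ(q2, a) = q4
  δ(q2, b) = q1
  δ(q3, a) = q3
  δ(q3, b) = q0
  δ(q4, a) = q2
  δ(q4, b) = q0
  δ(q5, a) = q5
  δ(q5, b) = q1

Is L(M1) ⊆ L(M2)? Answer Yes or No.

Exploring the product automaton M1 × M2 from the start pair (s0, q0), following both machines on each input symbol, reaches 16 state pairs: (s0, q0), (s6, q4), (s0, q2), (s3, q0), (s0, q4), (s6, q1), (s2, q4), (s6, q0), (s0, q3), (s3, q4), (s3, q2), (s4, q0), (s2, q0), (s2, q1), (s4, q4), (s3, q3).
M1 accepts in {s0, s4, s5} and M2 accepts in {q0, q2, q3, q4, q5}. The reachable pairs whose M1-component is accepting are (s0, q0), (s0, q2), (s0, q4), (s0, q3), (s4, q0), (s4, q4); in each of them the M2-component is accepting too, so the product for L(M1) \ L(M2) (M1-component accepting, M2-component rejecting) has no reachable accepting pair and the difference is empty.
Hence every string in L(M1) is also in L(M2).

Yes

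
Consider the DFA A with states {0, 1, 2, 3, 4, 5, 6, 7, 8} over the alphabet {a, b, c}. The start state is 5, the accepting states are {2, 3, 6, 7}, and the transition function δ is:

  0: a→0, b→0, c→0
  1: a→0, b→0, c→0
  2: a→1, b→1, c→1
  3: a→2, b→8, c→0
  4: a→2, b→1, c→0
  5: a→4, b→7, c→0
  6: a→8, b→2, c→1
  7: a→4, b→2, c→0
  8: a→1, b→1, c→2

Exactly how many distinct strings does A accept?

4

The useful subgraph on states {2, 4, 5, 7} is acyclic, so L(A) is finite; the longest accepting path visits 4 useful states, giving maximum string length 3.
Counting accepting paths from 5 by length: 1 of length 1, 2 of length 2, 1 of length 3. Total 4.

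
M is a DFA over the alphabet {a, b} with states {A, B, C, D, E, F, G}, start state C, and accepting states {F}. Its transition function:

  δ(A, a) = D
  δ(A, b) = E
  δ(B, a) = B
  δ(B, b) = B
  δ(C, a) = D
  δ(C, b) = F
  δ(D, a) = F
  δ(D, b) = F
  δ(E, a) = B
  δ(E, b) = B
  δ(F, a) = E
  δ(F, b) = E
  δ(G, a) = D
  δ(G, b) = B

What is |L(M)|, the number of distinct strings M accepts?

3

The useful subgraph on states {C, D, F} is acyclic, so L(M) is finite; the longest accepting path visits 3 useful states, giving maximum string length 2.
Counting accepting paths from C by length: 1 of length 1, 2 of length 2. Total 3.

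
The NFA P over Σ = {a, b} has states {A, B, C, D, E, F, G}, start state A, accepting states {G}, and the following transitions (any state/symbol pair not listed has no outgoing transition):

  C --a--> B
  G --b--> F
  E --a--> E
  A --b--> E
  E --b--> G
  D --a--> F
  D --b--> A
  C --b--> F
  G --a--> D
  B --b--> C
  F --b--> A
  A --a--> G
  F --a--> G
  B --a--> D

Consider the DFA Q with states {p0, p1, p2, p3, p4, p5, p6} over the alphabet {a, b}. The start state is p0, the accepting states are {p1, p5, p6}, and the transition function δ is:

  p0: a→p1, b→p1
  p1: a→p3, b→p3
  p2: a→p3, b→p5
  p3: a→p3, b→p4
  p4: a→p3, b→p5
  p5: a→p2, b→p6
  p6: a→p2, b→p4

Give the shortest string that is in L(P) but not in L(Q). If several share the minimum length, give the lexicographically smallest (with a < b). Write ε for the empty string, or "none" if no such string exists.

The string bb is accepted by P but not by Q.
No shorter string lies in the difference, and bb is the lexicographically first length-2 string in L(P) \ L(Q).

bb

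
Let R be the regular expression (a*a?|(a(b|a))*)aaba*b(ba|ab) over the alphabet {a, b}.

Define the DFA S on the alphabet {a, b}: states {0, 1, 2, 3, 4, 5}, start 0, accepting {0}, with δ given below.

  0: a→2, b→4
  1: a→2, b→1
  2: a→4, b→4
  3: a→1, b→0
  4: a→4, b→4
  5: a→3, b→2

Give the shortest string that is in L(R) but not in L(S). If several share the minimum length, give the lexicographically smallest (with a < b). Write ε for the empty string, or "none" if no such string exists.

aabbab

The string aabbab is accepted by R but not by S.
No shorter string lies in the difference, and aabbab is the lexicographically first length-6 string in L(R) \ L(S).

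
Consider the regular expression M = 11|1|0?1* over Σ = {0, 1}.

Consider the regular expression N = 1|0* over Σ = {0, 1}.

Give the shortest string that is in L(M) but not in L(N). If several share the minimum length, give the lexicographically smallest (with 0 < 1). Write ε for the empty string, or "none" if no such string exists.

01

The string 01 is accepted by M but not by N.
No shorter string lies in the difference, and 01 is the lexicographically first length-2 string in L(M) \ L(N).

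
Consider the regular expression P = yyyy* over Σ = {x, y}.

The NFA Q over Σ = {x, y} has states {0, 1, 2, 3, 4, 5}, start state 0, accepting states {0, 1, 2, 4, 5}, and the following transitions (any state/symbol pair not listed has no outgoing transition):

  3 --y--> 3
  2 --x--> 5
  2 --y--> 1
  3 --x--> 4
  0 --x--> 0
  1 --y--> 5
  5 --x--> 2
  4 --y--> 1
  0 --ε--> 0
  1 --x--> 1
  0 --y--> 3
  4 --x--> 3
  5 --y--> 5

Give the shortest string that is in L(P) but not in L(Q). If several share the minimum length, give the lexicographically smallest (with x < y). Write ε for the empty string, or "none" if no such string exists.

yyy

The string yyy is accepted by P but not by Q.
No shorter string lies in the difference, and yyy is the lexicographically first length-3 string in L(P) \ L(Q).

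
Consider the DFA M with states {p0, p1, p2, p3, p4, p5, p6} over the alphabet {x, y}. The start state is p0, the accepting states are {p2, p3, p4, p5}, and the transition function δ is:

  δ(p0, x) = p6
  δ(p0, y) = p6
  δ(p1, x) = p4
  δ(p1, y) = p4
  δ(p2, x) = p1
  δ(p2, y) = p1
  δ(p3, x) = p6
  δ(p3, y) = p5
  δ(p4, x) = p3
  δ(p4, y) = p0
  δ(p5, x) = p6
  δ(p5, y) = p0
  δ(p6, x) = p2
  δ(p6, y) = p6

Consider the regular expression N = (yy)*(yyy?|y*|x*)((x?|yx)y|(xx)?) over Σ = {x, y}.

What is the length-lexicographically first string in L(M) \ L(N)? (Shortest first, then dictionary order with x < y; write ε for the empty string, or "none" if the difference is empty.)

yx

The string yx is accepted by M but not by N.
No shorter string lies in the difference, and yx is the lexicographically first length-2 string in L(M) \ L(N).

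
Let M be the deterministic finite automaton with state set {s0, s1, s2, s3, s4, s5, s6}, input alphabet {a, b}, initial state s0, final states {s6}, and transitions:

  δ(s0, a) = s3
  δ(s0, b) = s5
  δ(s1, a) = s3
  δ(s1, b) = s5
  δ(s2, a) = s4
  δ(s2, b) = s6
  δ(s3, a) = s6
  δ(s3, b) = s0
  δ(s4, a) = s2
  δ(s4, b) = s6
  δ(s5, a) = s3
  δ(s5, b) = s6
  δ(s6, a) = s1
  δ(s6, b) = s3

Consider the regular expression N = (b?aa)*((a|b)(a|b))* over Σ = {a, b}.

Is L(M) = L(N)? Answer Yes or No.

No

The string aaaaa is accepted by M but rejected by N.
So L(M) ≠ L(N).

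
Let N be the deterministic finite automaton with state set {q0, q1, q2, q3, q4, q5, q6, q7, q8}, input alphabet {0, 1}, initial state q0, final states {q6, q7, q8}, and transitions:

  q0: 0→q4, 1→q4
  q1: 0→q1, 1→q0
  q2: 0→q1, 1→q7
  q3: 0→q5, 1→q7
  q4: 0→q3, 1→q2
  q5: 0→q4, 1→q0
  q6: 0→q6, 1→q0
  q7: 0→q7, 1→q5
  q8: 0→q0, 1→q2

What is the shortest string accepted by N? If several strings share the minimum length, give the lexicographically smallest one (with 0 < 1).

001

A breadth-first search from q0 reaches an accepting state first via the path q0 → q4 → q3 → q7 on input 001.
No string of length < 3 is accepted (BFS exhausts all shorter strings without reaching an accepting state), and 001 is the lexicographically least accepting string of length 3.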